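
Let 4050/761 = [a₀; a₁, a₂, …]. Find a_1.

4050 = 5·761 + 245   →  a_0 = 5
761 = 3·245 + 26   →  a_1 = 3

3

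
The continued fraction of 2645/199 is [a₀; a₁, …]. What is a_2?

2

2645 = 13·199 + 58   →  a_0 = 13
199 = 3·58 + 25   →  a_1 = 3
58 = 2·25 + 8   →  a_2 = 2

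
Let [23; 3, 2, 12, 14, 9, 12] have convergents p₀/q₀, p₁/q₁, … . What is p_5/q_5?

Using pₖ = aₖpₖ₋₁ + pₖ₋₂, qₖ = aₖqₖ₋₁ + qₖ₋₂ (with p₋₁=1, p₋₂=0, q₋₁=0, q₋₂=1):
  k=0: a=23, p=23, q=1
  k=1: a=3, p=70, q=3
  k=2: a=2, p=163, q=7
  k=3: a=12, p=2026, q=87
  k=4: a=14, p=28527, q=1225
  k=5: a=9, p=258769, q=11112

258769/11112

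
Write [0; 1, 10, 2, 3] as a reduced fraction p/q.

73/80

Using pₖ = aₖpₖ₋₁ + pₖ₋₂ and qₖ = aₖqₖ₋₁ + qₖ₋₂:
  k=0: a=0, p=0, q=1
  k=1: a=1, p=1, q=1
  k=2: a=10, p=10, q=11
  k=3: a=2, p=21, q=23
  k=4: a=3, p=73, q=80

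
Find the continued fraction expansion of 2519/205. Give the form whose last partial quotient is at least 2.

2519 = 12*205 + 59
205 = 3*59 + 28
59 = 2*28 + 3
28 = 9*3 + 1
3 = 3*1 + 0  (stop)
So 2519/205 = [12; 3, 2, 9, 3].

[12; 3, 2, 9, 3]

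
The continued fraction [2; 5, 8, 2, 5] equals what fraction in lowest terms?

Fold from the inside: start with 5/1.
  2 + 1/5 = 11/5
  8 + 5/11 = 93/11
  5 + 11/93 = 476/93
  2 + 93/476 = 1045/476

1045/476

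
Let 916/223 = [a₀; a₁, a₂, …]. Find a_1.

916 = 4·223 + 24   →  a_0 = 4
223 = 9·24 + 7   →  a_1 = 9

9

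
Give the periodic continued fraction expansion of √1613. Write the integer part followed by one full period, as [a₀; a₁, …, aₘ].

a₀ = ⌊√1613⌋ = 40.
With m₀=0, d₀=1 and mₖ₊₁ = dₖaₖ − mₖ, dₖ₊₁ = (n − mₖ₊₁²)/dₖ, aₖ₊₁ = ⌊(a₀+mₖ₊₁)/dₖ₊₁⌋:
  k=1: m=40, d=13, a=6
  k=2: m=38, d=13, a=6
  k=3: m=40, d=1, a=80
d=1 and a=2a₀=80 at k=3, so the next step gives (m, d) = (40, 13) again — its k=1 value — and the period has length 3.

[40; 6, 6, 80]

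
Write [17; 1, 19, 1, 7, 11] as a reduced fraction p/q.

33355/1858

Fold from the inside: start with 11/1.
  7 + 1/11 = 78/11
  1 + 11/78 = 89/78
  19 + 78/89 = 1769/89
  1 + 89/1769 = 1858/1769
  17 + 1769/1858 = 33355/1858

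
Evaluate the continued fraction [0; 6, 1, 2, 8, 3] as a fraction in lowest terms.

78/521

Fold from the inside: start with 3/1.
  8 + 1/3 = 25/3
  2 + 3/25 = 53/25
  1 + 25/53 = 78/53
  6 + 53/78 = 521/78
  0 + 78/521 = 78/521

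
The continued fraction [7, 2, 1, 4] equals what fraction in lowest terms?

Using pₖ = aₖpₖ₋₁ + pₖ₋₂ and qₖ = aₖqₖ₋₁ + qₖ₋₂:
  k=0: a=7, p=7, q=1
  k=1: a=2, p=15, q=2
  k=2: a=1, p=22, q=3
  k=3: a=4, p=103, q=14

103/14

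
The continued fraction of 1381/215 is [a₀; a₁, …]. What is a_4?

3

1381 = 6·215 + 91   →  a_0 = 6
215 = 2·91 + 33   →  a_1 = 2
91 = 2·33 + 25   →  a_2 = 2
33 = 1·25 + 8   →  a_3 = 1
25 = 3·8 + 1   →  a_4 = 3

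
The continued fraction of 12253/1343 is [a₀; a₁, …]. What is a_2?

12253 = 9·1343 + 166   →  a_0 = 9
1343 = 8·166 + 15   →  a_1 = 8
166 = 11·15 + 1   →  a_2 = 11

11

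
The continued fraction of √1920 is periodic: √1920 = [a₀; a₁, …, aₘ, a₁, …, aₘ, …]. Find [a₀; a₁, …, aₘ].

[43; 1, 4, 2, 21, 2, 4, 1, 86]

a₀ = ⌊√1920⌋ = 43.
With m₀=0, d₀=1 and mₖ₊₁ = dₖaₖ − mₖ, dₖ₊₁ = (n − mₖ₊₁²)/dₖ, aₖ₊₁ = ⌊(a₀+mₖ₊₁)/dₖ₊₁⌋:
  k=1: m=43, d=71, a=1
  k=2: m=28, d=16, a=4
  k=3: m=36, d=39, a=2
  k=4: m=42, d=4, a=21
  k=5: m=42, d=39, a=2
  k=6: m=36, d=16, a=4
  k=7: m=28, d=71, a=1
  k=8: m=43, d=1, a=86
d=1 and a=2a₀=86 at k=8, so the next step gives (m, d) = (43, 71) again — its k=1 value — and the period has length 8.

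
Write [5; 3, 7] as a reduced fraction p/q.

117/22

Using pₖ = aₖpₖ₋₁ + pₖ₋₂ and qₖ = aₖqₖ₋₁ + qₖ₋₂:
  k=0: a=5, p=5, q=1
  k=1: a=3, p=16, q=3
  k=2: a=7, p=117, q=22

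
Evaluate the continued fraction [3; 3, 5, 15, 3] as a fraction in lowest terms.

Using pₖ = aₖpₖ₋₁ + pₖ₋₂ and qₖ = aₖqₖ₋₁ + qₖ₋₂:
  k=0: a=3, p=3, q=1
  k=1: a=3, p=10, q=3
  k=2: a=5, p=53, q=16
  k=3: a=15, p=805, q=243
  k=4: a=3, p=2468, q=745

2468/745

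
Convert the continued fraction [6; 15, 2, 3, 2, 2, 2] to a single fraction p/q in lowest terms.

Fold from the inside: start with 2/1.
  2 + 1/2 = 5/2
  2 + 2/5 = 12/5
  3 + 5/12 = 41/12
  2 + 12/41 = 94/41
  15 + 41/94 = 1451/94
  6 + 94/1451 = 8800/1451

8800/1451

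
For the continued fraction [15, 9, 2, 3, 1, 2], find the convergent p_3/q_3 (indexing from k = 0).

997/66

Using pₖ = aₖpₖ₋₁ + pₖ₋₂, qₖ = aₖqₖ₋₁ + qₖ₋₂ (with p₋₁=1, p₋₂=0, q₋₁=0, q₋₂=1):
  k=0: a=15, p=15, q=1
  k=1: a=9, p=136, q=9
  k=2: a=2, p=287, q=19
  k=3: a=3, p=997, q=66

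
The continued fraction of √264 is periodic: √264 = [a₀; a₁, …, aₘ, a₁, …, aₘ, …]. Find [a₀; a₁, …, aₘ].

a₀ = ⌊√264⌋ = 16.
With m₀=0, d₀=1 and mₖ₊₁ = dₖaₖ − mₖ, dₖ₊₁ = (n − mₖ₊₁²)/dₖ, aₖ₊₁ = ⌊(a₀+mₖ₊₁)/dₖ₊₁⌋:
  k=1: m=16, d=8, a=4
  k=2: m=16, d=1, a=32
d=1 and a=2a₀=32 at k=2, so the next step gives (m, d) = (16, 8) again — its k=1 value — and the period has length 2.

[16; 4, 32]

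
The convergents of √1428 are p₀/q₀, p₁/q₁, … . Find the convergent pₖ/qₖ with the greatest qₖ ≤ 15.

529/14

√1428 = [37; 1, 3, 1, 2, 1, 3, 1, 74, …] (period length 8).
Convergents:
  p_0/q_0 = 37/1
  p_1/q_1 = 38/1
  p_2/q_2 = 151/4
  p_3/q_3 = 189/5
  p_4/q_4 = 529/14
  p_5/q_5 = 718/19
q_4 = 14 ≤ 15 < 19 = q_5, so the answer is 529/14.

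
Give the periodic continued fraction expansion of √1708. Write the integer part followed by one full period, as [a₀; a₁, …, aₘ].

a₀ = ⌊√1708⌋ = 41.
With m₀=0, d₀=1 and mₖ₊₁ = dₖaₖ − mₖ, dₖ₊₁ = (n − mₖ₊₁²)/dₖ, aₖ₊₁ = ⌊(a₀+mₖ₊₁)/dₖ₊₁⌋:
  k=1: m=41, d=27, a=3
  k=2: m=40, d=4, a=20
  k=3: m=40, d=27, a=3
  k=4: m=41, d=1, a=82
d=1 and a=2a₀=82 at k=4, so the next step gives (m, d) = (41, 27) again — its k=1 value — and the period has length 4.

[41; 3, 20, 3, 82]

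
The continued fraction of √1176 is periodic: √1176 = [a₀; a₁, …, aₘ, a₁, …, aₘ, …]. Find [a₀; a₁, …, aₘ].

a₀ = ⌊√1176⌋ = 34.
With m₀=0, d₀=1 and mₖ₊₁ = dₖaₖ − mₖ, dₖ₊₁ = (n − mₖ₊₁²)/dₖ, aₖ₊₁ = ⌊(a₀+mₖ₊₁)/dₖ₊₁⌋:
  k=1: m=34, d=20, a=3
  k=2: m=26, d=25, a=2
  k=3: m=24, d=24, a=2
  k=4: m=24, d=25, a=2
  k=5: m=26, d=20, a=3
  k=6: m=34, d=1, a=68
d=1 and a=2a₀=68 at k=6, so the next step gives (m, d) = (34, 20) again — its k=1 value — and the period has length 6.

[34; 3, 2, 2, 2, 3, 68]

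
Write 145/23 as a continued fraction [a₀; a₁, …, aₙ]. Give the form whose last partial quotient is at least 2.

145 = 6×23 + 7
23 = 3×7 + 2
7 = 3×2 + 1
2 = 2×1 + 0  (stop)
So 145/23 = [6; 3, 3, 2].

[6; 3, 3, 2]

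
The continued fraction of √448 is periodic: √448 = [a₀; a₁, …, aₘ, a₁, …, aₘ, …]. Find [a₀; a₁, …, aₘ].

[21; 6, 42]

a₀ = ⌊√448⌋ = 21.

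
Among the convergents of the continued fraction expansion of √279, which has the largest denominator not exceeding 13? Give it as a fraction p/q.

√279 = [16; 1, 2, 2, 1, 2, 2, 1, 32, …] (period length 8).
Convergents:
  p_0/q_0 = 16/1
  p_1/q_1 = 17/1
  p_2/q_2 = 50/3
  p_3/q_3 = 117/7
  p_4/q_4 = 167/10
  p_5/q_5 = 451/27
q_4 = 10 ≤ 13 < 27 = q_5, so the answer is 167/10.

167/10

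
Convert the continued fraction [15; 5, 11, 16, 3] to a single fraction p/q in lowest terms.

41927/2759

Using pₖ = aₖpₖ₋₁ + pₖ₋₂ and qₖ = aₖqₖ₋₁ + qₖ₋₂:
  k=0: a=15, p=15, q=1
  k=1: a=5, p=76, q=5
  k=2: a=11, p=851, q=56
  k=3: a=16, p=13692, q=901
  k=4: a=3, p=41927, q=2759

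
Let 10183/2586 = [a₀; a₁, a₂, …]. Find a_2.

15

10183 = 3·2586 + 2425   →  a_0 = 3
2586 = 1·2425 + 161   →  a_1 = 1
2425 = 15·161 + 10   →  a_2 = 15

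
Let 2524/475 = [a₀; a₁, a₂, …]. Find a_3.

3

2524 = 5·475 + 149   →  a_0 = 5
475 = 3·149 + 28   →  a_1 = 3
149 = 5·28 + 9   →  a_2 = 5
28 = 3·9 + 1   →  a_3 = 3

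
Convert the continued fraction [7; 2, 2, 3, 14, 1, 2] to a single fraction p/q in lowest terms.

Fold from the inside: start with 2/1.
  1 + 1/2 = 3/2
  14 + 2/3 = 44/3
  3 + 3/44 = 135/44
  2 + 44/135 = 314/135
  2 + 135/314 = 763/314
  7 + 314/763 = 5655/763

5655/763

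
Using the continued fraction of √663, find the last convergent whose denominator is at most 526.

√663 = [25; 1, 2, 1, 50, …] (period length 4).
Convergents:
  p_0/q_0 = 25/1
  p_1/q_1 = 26/1
  p_2/q_2 = 77/3
  p_3/q_3 = 103/4
  p_4/q_4 = 5227/203
  p_5/q_5 = 5330/207
  p_6/q_6 = 15887/617
q_5 = 207 ≤ 526 < 617 = q_6, so the answer is 5330/207.

5330/207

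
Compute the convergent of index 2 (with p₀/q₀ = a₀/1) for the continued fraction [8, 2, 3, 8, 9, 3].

59/7

Using pₖ = aₖpₖ₋₁ + pₖ₋₂, qₖ = aₖqₖ₋₁ + qₖ₋₂ (with p₋₁=1, p₋₂=0, q₋₁=0, q₋₂=1):
  k=0: a=8, p=8, q=1
  k=1: a=2, p=17, q=2
  k=2: a=3, p=59, q=7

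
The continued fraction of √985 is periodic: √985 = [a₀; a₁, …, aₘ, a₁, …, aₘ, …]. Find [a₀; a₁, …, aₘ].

a₀ = ⌊√985⌋ = 31.

[31; 2, 1, 1, 2, 62]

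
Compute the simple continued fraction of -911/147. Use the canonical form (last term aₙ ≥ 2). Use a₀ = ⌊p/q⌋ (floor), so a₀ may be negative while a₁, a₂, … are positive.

-911 = -7·147 + 118
147 = 1·118 + 29
118 = 4·29 + 2
29 = 14·2 + 1
2 = 2·1 + 0  (stop)
So -911/147 = [-7; 1, 4, 14, 2].

[-7; 1, 4, 14, 2]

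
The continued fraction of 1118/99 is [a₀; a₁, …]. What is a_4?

1118 = 11·99 + 29   →  a_0 = 11
99 = 3·29 + 12   →  a_1 = 3
29 = 2·12 + 5   →  a_2 = 2
12 = 2·5 + 2   →  a_3 = 2
5 = 2·2 + 1   →  a_4 = 2

2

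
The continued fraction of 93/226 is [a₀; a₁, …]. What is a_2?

2

93 = 0·226 + 93   →  a_0 = 0
226 = 2·93 + 40   →  a_1 = 2
93 = 2·40 + 13   →  a_2 = 2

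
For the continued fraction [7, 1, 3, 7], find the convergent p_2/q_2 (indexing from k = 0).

Using pₖ = aₖpₖ₋₁ + pₖ₋₂, qₖ = aₖqₖ₋₁ + qₖ₋₂ (with p₋₁=1, p₋₂=0, q₋₁=0, q₋₂=1):
  k=0: a=7, p=7, q=1
  k=1: a=1, p=8, q=1
  k=2: a=3, p=31, q=4

31/4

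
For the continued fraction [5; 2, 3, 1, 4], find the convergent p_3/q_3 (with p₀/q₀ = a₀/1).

49/9

Using pₖ = aₖpₖ₋₁ + pₖ₋₂, qₖ = aₖqₖ₋₁ + qₖ₋₂ (with p₋₁=1, p₋₂=0, q₋₁=0, q₋₂=1):
  k=0: a=5, p=5, q=1
  k=1: a=2, p=11, q=2
  k=2: a=3, p=38, q=7
  k=3: a=1, p=49, q=9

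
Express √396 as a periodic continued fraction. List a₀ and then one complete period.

[19; 1, 8, 1, 38]

a₀ = ⌊√396⌋ = 19.
With m₀=0, d₀=1 and mₖ₊₁ = dₖaₖ − mₖ, dₖ₊₁ = (n − mₖ₊₁²)/dₖ, aₖ₊₁ = ⌊(a₀+mₖ₊₁)/dₖ₊₁⌋:
  k=1: m=19, d=35, a=1
  k=2: m=16, d=4, a=8
  k=3: m=16, d=35, a=1
  k=4: m=19, d=1, a=38
d=1 and a=2a₀=38 at k=4, so the next step gives (m, d) = (19, 35) again — its k=1 value — and the period has length 4.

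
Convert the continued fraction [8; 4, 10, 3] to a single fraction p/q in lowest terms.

Using pₖ = aₖpₖ₋₁ + pₖ₋₂ and qₖ = aₖqₖ₋₁ + qₖ₋₂:
  k=0: a=8, p=8, q=1
  k=1: a=4, p=33, q=4
  k=2: a=10, p=338, q=41
  k=3: a=3, p=1047, q=127

1047/127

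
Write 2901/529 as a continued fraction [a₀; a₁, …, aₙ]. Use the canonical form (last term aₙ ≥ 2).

[5; 2, 15, 17]

2901 = 5×529 + 256
529 = 2×256 + 17
256 = 15×17 + 1
17 = 17×1 + 0  (stop)
So 2901/529 = [5; 2, 15, 17].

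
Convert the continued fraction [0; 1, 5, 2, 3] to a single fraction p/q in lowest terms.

38/45

Using pₖ = aₖpₖ₋₁ + pₖ₋₂ and qₖ = aₖqₖ₋₁ + qₖ₋₂:
  k=0: a=0, p=0, q=1
  k=1: a=1, p=1, q=1
  k=2: a=5, p=5, q=6
  k=3: a=2, p=11, q=13
  k=4: a=3, p=38, q=45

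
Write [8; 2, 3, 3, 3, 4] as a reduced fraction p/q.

Fold from the inside: start with 4/1.
  3 + 1/4 = 13/4
  3 + 4/13 = 43/13
  3 + 13/43 = 142/43
  2 + 43/142 = 327/142
  8 + 142/327 = 2758/327

2758/327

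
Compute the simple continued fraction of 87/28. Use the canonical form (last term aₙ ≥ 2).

[3; 9, 3]

87 = 3*28 + 3
28 = 9*3 + 1
3 = 3*1 + 0  (stop)
So 87/28 = [3; 9, 3].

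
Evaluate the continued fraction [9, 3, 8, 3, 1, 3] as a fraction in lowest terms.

3607/387

Using pₖ = aₖpₖ₋₁ + pₖ₋₂ and qₖ = aₖqₖ₋₁ + qₖ₋₂:
  k=0: a=9, p=9, q=1
  k=1: a=3, p=28, q=3
  k=2: a=8, p=233, q=25
  k=3: a=3, p=727, q=78
  k=4: a=1, p=960, q=103
  k=5: a=3, p=3607, q=387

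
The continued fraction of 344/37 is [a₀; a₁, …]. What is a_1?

344 = 9·37 + 11   →  a_0 = 9
37 = 3·11 + 4   →  a_1 = 3

3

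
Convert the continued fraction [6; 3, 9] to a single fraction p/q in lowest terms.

177/28

Fold from the inside: start with 9/1.
  3 + 1/9 = 28/9
  6 + 9/28 = 177/28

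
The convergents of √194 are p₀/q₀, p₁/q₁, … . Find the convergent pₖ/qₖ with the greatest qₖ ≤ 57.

√194 = [13; 1, 12, 1, 26, …] (period length 4).
Convergents:
  p_0/q_0 = 13/1
  p_1/q_1 = 14/1
  p_2/q_2 = 181/13
  p_3/q_3 = 195/14
  p_4/q_4 = 5251/377
q_3 = 14 ≤ 57 < 377 = q_4, so the answer is 195/14.

195/14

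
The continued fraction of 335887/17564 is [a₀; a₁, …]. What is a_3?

13

335887 = 19·17564 + 2171   →  a_0 = 19
17564 = 8·2171 + 196   →  a_1 = 8
2171 = 11·196 + 15   →  a_2 = 11
196 = 13·15 + 1   →  a_3 = 13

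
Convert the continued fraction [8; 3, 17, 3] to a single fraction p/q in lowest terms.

1324/159

Fold from the inside: start with 3/1.
  17 + 1/3 = 52/3
  3 + 3/52 = 159/52
  8 + 52/159 = 1324/159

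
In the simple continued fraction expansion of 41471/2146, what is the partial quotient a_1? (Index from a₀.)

3

41471 = 19·2146 + 697   →  a_0 = 19
2146 = 3·697 + 55   →  a_1 = 3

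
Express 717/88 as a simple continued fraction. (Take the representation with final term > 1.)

[8; 6, 1, 3, 3]

717 = 8×88 + 13
88 = 6×13 + 10
13 = 1×10 + 3
10 = 3×3 + 1
3 = 3×1 + 0  (stop)
So 717/88 = [8; 6, 1, 3, 3].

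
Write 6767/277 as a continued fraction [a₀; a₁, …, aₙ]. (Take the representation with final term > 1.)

[24; 2, 3, 19, 2]

6767 = 24×277 + 119
277 = 2×119 + 39
119 = 3×39 + 2
39 = 19×2 + 1
2 = 2×1 + 0  (stop)
So 6767/277 = [24; 2, 3, 19, 2].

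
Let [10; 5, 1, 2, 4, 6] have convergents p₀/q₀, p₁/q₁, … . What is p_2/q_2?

Using pₖ = aₖpₖ₋₁ + pₖ₋₂, qₖ = aₖqₖ₋₁ + qₖ₋₂ (with p₋₁=1, p₋₂=0, q₋₁=0, q₋₂=1):
  k=0: a=10, p=10, q=1
  k=1: a=5, p=51, q=5
  k=2: a=1, p=61, q=6

61/6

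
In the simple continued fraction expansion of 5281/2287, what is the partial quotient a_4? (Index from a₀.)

1

5281 = 2·2287 + 707   →  a_0 = 2
2287 = 3·707 + 166   →  a_1 = 3
707 = 4·166 + 43   →  a_2 = 4
166 = 3·43 + 37   →  a_3 = 3
43 = 1·37 + 6   →  a_4 = 1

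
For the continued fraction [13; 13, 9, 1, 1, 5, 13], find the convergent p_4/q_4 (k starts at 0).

Using pₖ = aₖpₖ₋₁ + pₖ₋₂, qₖ = aₖqₖ₋₁ + qₖ₋₂ (with p₋₁=1, p₋₂=0, q₋₁=0, q₋₂=1):
  k=0: a=13, p=13, q=1
  k=1: a=13, p=170, q=13
  k=2: a=9, p=1543, q=118
  k=3: a=1, p=1713, q=131
  k=4: a=1, p=3256, q=249

3256/249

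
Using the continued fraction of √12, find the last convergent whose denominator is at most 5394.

√12 = [3; 2, 6, …] (period length 2).
Convergents:
  p_0/q_0 = 3/1
  p_1/q_1 = 7/2
  p_2/q_2 = 45/13
  p_3/q_3 = 97/28
  p_4/q_4 = 627/181
  p_5/q_5 = 1351/390
  p_6/q_6 = 8733/2521
  p_7/q_7 = 18817/5432
q_6 = 2521 ≤ 5394 < 5432 = q_7, so the answer is 8733/2521.

8733/2521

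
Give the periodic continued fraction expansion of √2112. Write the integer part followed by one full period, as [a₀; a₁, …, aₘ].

[45; 1, 21, 1, 90]

a₀ = ⌊√2112⌋ = 45.
With m₀=0, d₀=1 and mₖ₊₁ = dₖaₖ − mₖ, dₖ₊₁ = (n − mₖ₊₁²)/dₖ, aₖ₊₁ = ⌊(a₀+mₖ₊₁)/dₖ₊₁⌋:
  k=1: m=45, d=87, a=1
  k=2: m=42, d=4, a=21
  k=3: m=42, d=87, a=1
  k=4: m=45, d=1, a=90
d=1 and a=2a₀=90 at k=4, so the next step gives (m, d) = (45, 87) again — its k=1 value — and the period has length 4.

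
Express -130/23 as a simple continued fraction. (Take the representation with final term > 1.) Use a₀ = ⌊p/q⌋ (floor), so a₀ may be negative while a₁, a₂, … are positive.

-130 = -6*23 + 8
23 = 2*8 + 7
8 = 1*7 + 1
7 = 7*1 + 0  (stop)
So -130/23 = [-6; 2, 1, 7].

[-6; 2, 1, 7]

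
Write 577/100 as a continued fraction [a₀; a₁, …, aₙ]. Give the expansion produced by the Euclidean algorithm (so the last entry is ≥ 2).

[5; 1, 3, 2, 1, 7]

577 = 5·100 + 77
100 = 1·77 + 23
77 = 3·23 + 8
23 = 2·8 + 7
8 = 1·7 + 1
7 = 7·1 + 0  (stop)
So 577/100 = [5; 1, 3, 2, 1, 7].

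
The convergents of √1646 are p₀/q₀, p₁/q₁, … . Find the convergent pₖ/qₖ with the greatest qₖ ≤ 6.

√1646 = [40; 1, 1, 3, 40, 3, 1, 1, 80, …] (period length 8).
Convergents:
  p_0/q_0 = 40/1
  p_1/q_1 = 41/1
  p_2/q_2 = 81/2
  p_3/q_3 = 284/7
q_2 = 2 ≤ 6 < 7 = q_3, so the answer is 81/2.

81/2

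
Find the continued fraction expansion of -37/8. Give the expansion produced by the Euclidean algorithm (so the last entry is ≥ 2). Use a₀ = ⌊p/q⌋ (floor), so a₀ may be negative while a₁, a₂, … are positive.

-37 = -5·8 + 3
8 = 2·3 + 2
3 = 1·2 + 1
2 = 2·1 + 0  (stop)
So -37/8 = [-5; 2, 1, 2].

[-5; 2, 1, 2]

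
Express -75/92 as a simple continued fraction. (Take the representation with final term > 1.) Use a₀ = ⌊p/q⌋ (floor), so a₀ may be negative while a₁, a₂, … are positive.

[-1; 5, 2, 2, 3]

-75 = -1×92 + 17
92 = 5×17 + 7
17 = 2×7 + 3
7 = 2×3 + 1
3 = 3×1 + 0  (stop)
So -75/92 = [-1; 5, 2, 2, 3].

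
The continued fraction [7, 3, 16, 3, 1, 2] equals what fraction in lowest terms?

Using pₖ = aₖpₖ₋₁ + pₖ₋₂ and qₖ = aₖqₖ₋₁ + qₖ₋₂:
  k=0: a=7, p=7, q=1
  k=1: a=3, p=22, q=3
  k=2: a=16, p=359, q=49
  k=3: a=3, p=1099, q=150
  k=4: a=1, p=1458, q=199
  k=5: a=2, p=4015, q=548

4015/548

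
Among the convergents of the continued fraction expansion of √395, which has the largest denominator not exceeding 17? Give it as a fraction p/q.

159/8

√395 = [19; 1, 6, 1, 38, …] (period length 4).
Convergents:
  p_0/q_0 = 19/1
  p_1/q_1 = 20/1
  p_2/q_2 = 139/7
  p_3/q_3 = 159/8
  p_4/q_4 = 6181/311
q_3 = 8 ≤ 17 < 311 = q_4, so the answer is 159/8.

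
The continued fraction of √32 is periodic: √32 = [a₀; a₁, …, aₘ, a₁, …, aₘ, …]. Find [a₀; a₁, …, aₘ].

a₀ = ⌊√32⌋ = 5.

[5; 1, 1, 1, 10]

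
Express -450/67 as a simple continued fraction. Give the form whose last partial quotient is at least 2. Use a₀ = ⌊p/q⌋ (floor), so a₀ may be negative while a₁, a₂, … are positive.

[-7; 3, 1, 1, 9]

-450 = -7*67 + 19
67 = 3*19 + 10
19 = 1*10 + 9
10 = 1*9 + 1
9 = 9*1 + 0  (stop)
So -450/67 = [-7; 3, 1, 1, 9].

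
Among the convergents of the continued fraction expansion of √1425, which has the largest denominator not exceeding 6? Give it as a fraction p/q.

√1425 = [37; 1, 2, 1, 74, …] (period length 4).
Convergents:
  p_0/q_0 = 37/1
  p_1/q_1 = 38/1
  p_2/q_2 = 113/3
  p_3/q_3 = 151/4
  p_4/q_4 = 11287/299
q_3 = 4 ≤ 6 < 299 = q_4, so the answer is 151/4.

151/4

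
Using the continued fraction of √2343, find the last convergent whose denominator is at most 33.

√2343 = [48; 2, 2, 8, 2, 2, 96, …] (period length 6).
Convergents:
  p_0/q_0 = 48/1
  p_1/q_1 = 97/2
  p_2/q_2 = 242/5
  p_3/q_3 = 2033/42
q_2 = 5 ≤ 33 < 42 = q_3, so the answer is 242/5.

242/5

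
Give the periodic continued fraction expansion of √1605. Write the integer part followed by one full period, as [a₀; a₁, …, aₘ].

a₀ = ⌊√1605⌋ = 40.
With m₀=0, d₀=1 and mₖ₊₁ = dₖaₖ − mₖ, dₖ₊₁ = (n − mₖ₊₁²)/dₖ, aₖ₊₁ = ⌊(a₀+mₖ₊₁)/dₖ₊₁⌋:
  k=1: m=40, d=5, a=16
  k=2: m=40, d=1, a=80
d=1 and a=2a₀=80 at k=2, so the next step gives (m, d) = (40, 5) again — its k=1 value — and the period has length 2.

[40; 16, 80]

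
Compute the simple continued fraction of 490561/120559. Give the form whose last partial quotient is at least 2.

[4; 14, 2, 13, 17, 18]

490561 = 4×120559 + 8325
120559 = 14×8325 + 4009
8325 = 2×4009 + 307
4009 = 13×307 + 18
307 = 17×18 + 1
18 = 18×1 + 0  (stop)
So 490561/120559 = [4; 14, 2, 13, 17, 18].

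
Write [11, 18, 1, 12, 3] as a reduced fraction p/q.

8367/757

Using pₖ = aₖpₖ₋₁ + pₖ₋₂ and qₖ = aₖqₖ₋₁ + qₖ₋₂:
  k=0: a=11, p=11, q=1
  k=1: a=18, p=199, q=18
  k=2: a=1, p=210, q=19
  k=3: a=12, p=2719, q=246
  k=4: a=3, p=8367, q=757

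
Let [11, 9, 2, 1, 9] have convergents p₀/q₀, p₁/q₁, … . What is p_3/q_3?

Using pₖ = aₖpₖ₋₁ + pₖ₋₂, qₖ = aₖqₖ₋₁ + qₖ₋₂ (with p₋₁=1, p₋₂=0, q₋₁=0, q₋₂=1):
  k=0: a=11, p=11, q=1
  k=1: a=9, p=100, q=9
  k=2: a=2, p=211, q=19
  k=3: a=1, p=311, q=28

311/28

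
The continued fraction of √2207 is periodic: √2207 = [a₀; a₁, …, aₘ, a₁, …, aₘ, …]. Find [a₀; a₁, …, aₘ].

[46; 1, 45, 1, 92]

a₀ = ⌊√2207⌋ = 46.
With m₀=0, d₀=1 and mₖ₊₁ = dₖaₖ − mₖ, dₖ₊₁ = (n − mₖ₊₁²)/dₖ, aₖ₊₁ = ⌊(a₀+mₖ₊₁)/dₖ₊₁⌋:
  k=1: m=46, d=91, a=1
  k=2: m=45, d=2, a=45
  k=3: m=45, d=91, a=1
  k=4: m=46, d=1, a=92
d=1 and a=2a₀=92 at k=4, so the next step gives (m, d) = (46, 91) again — its k=1 value — and the period has length 4.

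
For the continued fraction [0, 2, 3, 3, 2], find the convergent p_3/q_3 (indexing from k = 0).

10/23

Using pₖ = aₖpₖ₋₁ + pₖ₋₂, qₖ = aₖqₖ₋₁ + qₖ₋₂ (with p₋₁=1, p₋₂=0, q₋₁=0, q₋₂=1):
  k=0: a=0, p=0, q=1
  k=1: a=2, p=1, q=2
  k=2: a=3, p=3, q=7
  k=3: a=3, p=10, q=23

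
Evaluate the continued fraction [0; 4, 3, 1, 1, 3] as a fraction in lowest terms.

25/107

Using pₖ = aₖpₖ₋₁ + pₖ₋₂ and qₖ = aₖqₖ₋₁ + qₖ₋₂:
  k=0: a=0, p=0, q=1
  k=1: a=4, p=1, q=4
  k=2: a=3, p=3, q=13
  k=3: a=1, p=4, q=17
  k=4: a=1, p=7, q=30
  k=5: a=3, p=25, q=107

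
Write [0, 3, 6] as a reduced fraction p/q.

6/19

Fold from the inside: start with 6/1.
  3 + 1/6 = 19/6
  0 + 6/19 = 6/19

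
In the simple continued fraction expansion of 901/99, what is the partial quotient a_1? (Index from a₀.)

901 = 9·99 + 10   →  a_0 = 9
99 = 9·10 + 9   →  a_1 = 9

9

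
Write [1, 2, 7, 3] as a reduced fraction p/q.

69/47

Using pₖ = aₖpₖ₋₁ + pₖ₋₂ and qₖ = aₖqₖ₋₁ + qₖ₋₂:
  k=0: a=1, p=1, q=1
  k=1: a=2, p=3, q=2
  k=2: a=7, p=22, q=15
  k=3: a=3, p=69, q=47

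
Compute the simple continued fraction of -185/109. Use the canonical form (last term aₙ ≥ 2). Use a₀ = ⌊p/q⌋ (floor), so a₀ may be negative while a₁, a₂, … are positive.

[-2; 3, 3, 3, 3]

-185 = -2·109 + 33
109 = 3·33 + 10
33 = 3·10 + 3
10 = 3·3 + 1
3 = 3·1 + 0  (stop)
So -185/109 = [-2; 3, 3, 3, 3].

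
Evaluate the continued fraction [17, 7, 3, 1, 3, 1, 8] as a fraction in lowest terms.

Fold from the inside: start with 8/1.
  1 + 1/8 = 9/8
  3 + 8/9 = 35/9
  1 + 9/35 = 44/35
  3 + 35/44 = 167/44
  7 + 44/167 = 1213/167
  17 + 167/1213 = 20788/1213

20788/1213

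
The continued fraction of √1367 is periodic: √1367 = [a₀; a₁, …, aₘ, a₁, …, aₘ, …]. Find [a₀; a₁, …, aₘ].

a₀ = ⌊√1367⌋ = 36.
With m₀=0, d₀=1 and mₖ₊₁ = dₖaₖ − mₖ, dₖ₊₁ = (n − mₖ₊₁²)/dₖ, aₖ₊₁ = ⌊(a₀+mₖ₊₁)/dₖ₊₁⌋:
  k=1: m=36, d=71, a=1
  k=2: m=35, d=2, a=35
  k=3: m=35, d=71, a=1
  k=4: m=36, d=1, a=72
d=1 and a=2a₀=72 at k=4, so the next step gives (m, d) = (36, 71) again — its k=1 value — and the period has length 4.

[36; 1, 35, 1, 72]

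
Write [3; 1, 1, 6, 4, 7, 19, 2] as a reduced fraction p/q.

Fold from the inside: start with 2/1.
  19 + 1/2 = 39/2
  7 + 2/39 = 275/39
  4 + 39/275 = 1139/275
  6 + 275/1139 = 7109/1139
  1 + 1139/7109 = 8248/7109
  1 + 7109/8248 = 15357/8248
  3 + 8248/15357 = 54319/15357

54319/15357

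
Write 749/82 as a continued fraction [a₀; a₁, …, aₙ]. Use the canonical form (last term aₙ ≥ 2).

749 = 9·82 + 11
82 = 7·11 + 5
11 = 2·5 + 1
5 = 5·1 + 0  (stop)
So 749/82 = [9; 7, 2, 5].

[9; 7, 2, 5]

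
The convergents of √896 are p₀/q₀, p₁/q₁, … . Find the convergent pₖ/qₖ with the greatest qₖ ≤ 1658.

√896 = [29; 1, 13, 1, 58, …] (period length 4).
Convergents:
  p_0/q_0 = 29/1
  p_1/q_1 = 30/1
  p_2/q_2 = 419/14
  p_3/q_3 = 449/15
  p_4/q_4 = 26461/884
  p_5/q_5 = 26910/899
  p_6/q_6 = 376291/12571
q_5 = 899 ≤ 1658 < 12571 = q_6, so the answer is 26910/899.

26910/899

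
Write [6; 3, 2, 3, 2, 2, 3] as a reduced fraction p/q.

2875/457

Using pₖ = aₖpₖ₋₁ + pₖ₋₂ and qₖ = aₖqₖ₋₁ + qₖ₋₂:
  k=0: a=6, p=6, q=1
  k=1: a=3, p=19, q=3
  k=2: a=2, p=44, q=7
  k=3: a=3, p=151, q=24
  k=4: a=2, p=346, q=55
  k=5: a=2, p=843, q=134
  k=6: a=3, p=2875, q=457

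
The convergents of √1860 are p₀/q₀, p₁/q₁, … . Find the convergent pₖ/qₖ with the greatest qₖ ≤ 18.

√1860 = [43; 7, 1, 4, 1, 7, 86, …] (period length 6).
Convergents:
  p_0/q_0 = 43/1
  p_1/q_1 = 302/7
  p_2/q_2 = 345/8
  p_3/q_3 = 1682/39
q_2 = 8 ≤ 18 < 39 = q_3, so the answer is 345/8.

345/8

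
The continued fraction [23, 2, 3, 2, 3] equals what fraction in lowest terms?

Fold from the inside: start with 3/1.
  2 + 1/3 = 7/3
  3 + 3/7 = 24/7
  2 + 7/24 = 55/24
  23 + 24/55 = 1289/55

1289/55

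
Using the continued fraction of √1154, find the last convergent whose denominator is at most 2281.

77351/2277

√1154 = [33; 1, 32, 1, 66, …] (period length 4).
Convergents:
  p_0/q_0 = 33/1
  p_1/q_1 = 34/1
  p_2/q_2 = 1121/33
  p_3/q_3 = 1155/34
  p_4/q_4 = 77351/2277
  p_5/q_5 = 78506/2311
q_4 = 2277 ≤ 2281 < 2311 = q_5, so the answer is 77351/2277.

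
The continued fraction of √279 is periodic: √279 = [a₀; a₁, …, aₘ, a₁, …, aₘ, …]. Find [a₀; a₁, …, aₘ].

a₀ = ⌊√279⌋ = 16.
With m₀=0, d₀=1 and mₖ₊₁ = dₖaₖ − mₖ, dₖ₊₁ = (n − mₖ₊₁²)/dₖ, aₖ₊₁ = ⌊(a₀+mₖ₊₁)/dₖ₊₁⌋:
  k=1: m=16, d=23, a=1
  k=2: m=7, d=10, a=2
  k=3: m=13, d=11, a=2
  k=4: m=9, d=18, a=1
  k=5: m=9, d=11, a=2
  k=6: m=13, d=10, a=2
  k=7: m=7, d=23, a=1
  k=8: m=16, d=1, a=32
d=1 and a=2a₀=32 at k=8, so the next step gives (m, d) = (16, 23) again — its k=1 value — and the period has length 8.

[16; 1, 2, 2, 1, 2, 2, 1, 32]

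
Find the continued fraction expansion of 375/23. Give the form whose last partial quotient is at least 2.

[16; 3, 3, 2]

375 = 16×23 + 7
23 = 3×7 + 2
7 = 3×2 + 1
2 = 2×1 + 0  (stop)
So 375/23 = [16; 3, 3, 2].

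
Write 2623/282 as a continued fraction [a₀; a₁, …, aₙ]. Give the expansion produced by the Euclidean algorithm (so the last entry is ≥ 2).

2623 = 9*282 + 85
282 = 3*85 + 27
85 = 3*27 + 4
27 = 6*4 + 3
4 = 1*3 + 1
3 = 3*1 + 0  (stop)
So 2623/282 = [9; 3, 3, 6, 1, 3].

[9; 3, 3, 6, 1, 3]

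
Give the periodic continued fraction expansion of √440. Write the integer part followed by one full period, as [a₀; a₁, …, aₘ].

[20; 1, 40]

a₀ = ⌊√440⌋ = 20.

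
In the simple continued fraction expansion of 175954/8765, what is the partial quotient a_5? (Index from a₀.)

175954 = 20·8765 + 654   →  a_0 = 20
8765 = 13·654 + 263   →  a_1 = 13
654 = 2·263 + 128   →  a_2 = 2
263 = 2·128 + 7   →  a_3 = 2
128 = 18·7 + 2   →  a_4 = 18
7 = 3·2 + 1   →  a_5 = 3

3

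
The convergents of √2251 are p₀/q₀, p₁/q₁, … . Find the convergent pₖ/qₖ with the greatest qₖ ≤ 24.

√2251 = [47; 2, 4, 47, 4, 2, 94, …] (period length 6).
Convergents:
  p_0/q_0 = 47/1
  p_1/q_1 = 95/2
  p_2/q_2 = 427/9
  p_3/q_3 = 20164/425
q_2 = 9 ≤ 24 < 425 = q_3, so the answer is 427/9.

427/9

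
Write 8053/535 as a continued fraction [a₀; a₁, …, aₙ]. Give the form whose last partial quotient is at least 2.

8053 = 15*535 + 28
535 = 19*28 + 3
28 = 9*3 + 1
3 = 3*1 + 0  (stop)
So 8053/535 = [15; 19, 9, 3].

[15; 19, 9, 3]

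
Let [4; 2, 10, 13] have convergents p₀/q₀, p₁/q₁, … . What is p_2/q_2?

94/21

Using pₖ = aₖpₖ₋₁ + pₖ₋₂, qₖ = aₖqₖ₋₁ + qₖ₋₂ (with p₋₁=1, p₋₂=0, q₋₁=0, q₋₂=1):
  k=0: a=4, p=4, q=1
  k=1: a=2, p=9, q=2
  k=2: a=10, p=94, q=21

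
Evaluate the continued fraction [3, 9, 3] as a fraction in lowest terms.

Using pₖ = aₖpₖ₋₁ + pₖ₋₂ and qₖ = aₖqₖ₋₁ + qₖ₋₂:
  k=0: a=3, p=3, q=1
  k=1: a=9, p=28, q=9
  k=2: a=3, p=87, q=28

87/28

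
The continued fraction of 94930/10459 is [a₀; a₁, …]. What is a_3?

10

94930 = 9·10459 + 799   →  a_0 = 9
10459 = 13·799 + 72   →  a_1 = 13
799 = 11·72 + 7   →  a_2 = 11
72 = 10·7 + 2   →  a_3 = 10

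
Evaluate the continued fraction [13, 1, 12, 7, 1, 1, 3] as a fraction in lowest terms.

9691/696

Using pₖ = aₖpₖ₋₁ + pₖ₋₂ and qₖ = aₖqₖ₋₁ + qₖ₋₂:
  k=0: a=13, p=13, q=1
  k=1: a=1, p=14, q=1
  k=2: a=12, p=181, q=13
  k=3: a=7, p=1281, q=92
  k=4: a=1, p=1462, q=105
  k=5: a=1, p=2743, q=197
  k=6: a=3, p=9691, q=696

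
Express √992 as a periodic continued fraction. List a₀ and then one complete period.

a₀ = ⌊√992⌋ = 31.

[31; 2, 62]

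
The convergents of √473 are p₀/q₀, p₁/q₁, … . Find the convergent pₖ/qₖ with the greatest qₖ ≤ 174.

√473 = [21; 1, 2, 1, 42, …] (period length 4).
Convergents:
  p_0/q_0 = 21/1
  p_1/q_1 = 22/1
  p_2/q_2 = 65/3
  p_3/q_3 = 87/4
  p_4/q_4 = 3719/171
  p_5/q_5 = 3806/175
q_4 = 171 ≤ 174 < 175 = q_5, so the answer is 3719/171.

3719/171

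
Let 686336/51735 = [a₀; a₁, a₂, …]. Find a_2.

686336 = 13·51735 + 13781   →  a_0 = 13
51735 = 3·13781 + 10392   →  a_1 = 3
13781 = 1·10392 + 3389   →  a_2 = 1

1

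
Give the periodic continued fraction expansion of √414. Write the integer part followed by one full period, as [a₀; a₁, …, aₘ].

a₀ = ⌊√414⌋ = 20.

[20; 2, 1, 7, 2, 7, 1, 2, 40]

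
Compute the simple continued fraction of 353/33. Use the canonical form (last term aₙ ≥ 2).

[10; 1, 2, 3, 3]

353 = 10×33 + 23
33 = 1×23 + 10
23 = 2×10 + 3
10 = 3×3 + 1
3 = 3×1 + 0  (stop)
So 353/33 = [10; 1, 2, 3, 3].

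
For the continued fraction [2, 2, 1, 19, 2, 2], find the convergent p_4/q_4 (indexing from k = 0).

283/121

Using pₖ = aₖpₖ₋₁ + pₖ₋₂, qₖ = aₖqₖ₋₁ + qₖ₋₂ (with p₋₁=1, p₋₂=0, q₋₁=0, q₋₂=1):
  k=0: a=2, p=2, q=1
  k=1: a=2, p=5, q=2
  k=2: a=1, p=7, q=3
  k=3: a=19, p=138, q=59
  k=4: a=2, p=283, q=121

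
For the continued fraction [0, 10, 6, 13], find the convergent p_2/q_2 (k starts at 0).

6/61

Using pₖ = aₖpₖ₋₁ + pₖ₋₂, qₖ = aₖqₖ₋₁ + qₖ₋₂ (with p₋₁=1, p₋₂=0, q₋₁=0, q₋₂=1):
  k=0: a=0, p=0, q=1
  k=1: a=10, p=1, q=10
  k=2: a=6, p=6, q=61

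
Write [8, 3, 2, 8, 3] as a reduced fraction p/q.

Fold from the inside: start with 3/1.
  8 + 1/3 = 25/3
  2 + 3/25 = 53/25
  3 + 25/53 = 184/53
  8 + 53/184 = 1525/184

1525/184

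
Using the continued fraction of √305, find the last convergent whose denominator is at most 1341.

16853/965

√305 = [17; 2, 6, 2, 34, …] (period length 4).
Convergents:
  p_0/q_0 = 17/1
  p_1/q_1 = 35/2
  p_2/q_2 = 227/13
  p_3/q_3 = 489/28
  p_4/q_4 = 16853/965
  p_5/q_5 = 34195/1958
q_4 = 965 ≤ 1341 < 1958 = q_5, so the answer is 16853/965.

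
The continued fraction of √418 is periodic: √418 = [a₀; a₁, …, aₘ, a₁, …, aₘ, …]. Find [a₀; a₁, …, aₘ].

[20; 2, 4, 20, 4, 2, 40]

a₀ = ⌊√418⌋ = 20.
With m₀=0, d₀=1 and mₖ₊₁ = dₖaₖ − mₖ, dₖ₊₁ = (n − mₖ₊₁²)/dₖ, aₖ₊₁ = ⌊(a₀+mₖ₊₁)/dₖ₊₁⌋:
  k=1: m=20, d=18, a=2
  k=2: m=16, d=9, a=4
  k=3: m=20, d=2, a=20
  k=4: m=20, d=9, a=4
  k=5: m=16, d=18, a=2
  k=6: m=20, d=1, a=40
d=1 and a=2a₀=40 at k=6, so the next step gives (m, d) = (20, 18) again — its k=1 value — and the period has length 6.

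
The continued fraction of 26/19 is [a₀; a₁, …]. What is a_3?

26 = 1·19 + 7   →  a_0 = 1
19 = 2·7 + 5   →  a_1 = 2
7 = 1·5 + 2   →  a_2 = 1
5 = 2·2 + 1   →  a_3 = 2

2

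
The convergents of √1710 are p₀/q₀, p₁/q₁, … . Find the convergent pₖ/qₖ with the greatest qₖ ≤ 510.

√1710 = [41; 2, 1, 5, 4, 5, 1, 2, 82, …] (period length 8).
Convergents:
  p_0/q_0 = 41/1
  p_1/q_1 = 83/2
  p_2/q_2 = 124/3
  p_3/q_3 = 703/17
  p_4/q_4 = 2936/71
  p_5/q_5 = 15383/372
  p_6/q_6 = 18319/443
  p_7/q_7 = 52021/1258
q_6 = 443 ≤ 510 < 1258 = q_7, so the answer is 18319/443.

18319/443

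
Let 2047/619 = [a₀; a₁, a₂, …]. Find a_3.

1

2047 = 3·619 + 190   →  a_0 = 3
619 = 3·190 + 49   →  a_1 = 3
190 = 3·49 + 43   →  a_2 = 3
49 = 1·43 + 6   →  a_3 = 1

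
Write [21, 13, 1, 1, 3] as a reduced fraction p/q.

Using pₖ = aₖpₖ₋₁ + pₖ₋₂ and qₖ = aₖqₖ₋₁ + qₖ₋₂:
  k=0: a=21, p=21, q=1
  k=1: a=13, p=274, q=13
  k=2: a=1, p=295, q=14
  k=3: a=1, p=569, q=27
  k=4: a=3, p=2002, q=95

2002/95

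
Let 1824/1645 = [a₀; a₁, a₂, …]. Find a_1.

1824 = 1·1645 + 179   →  a_0 = 1
1645 = 9·179 + 34   →  a_1 = 9

9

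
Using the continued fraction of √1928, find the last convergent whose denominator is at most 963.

√1928 = [43; 1, 9, 1, 86, …] (period length 4).
Convergents:
  p_0/q_0 = 43/1
  p_1/q_1 = 44/1
  p_2/q_2 = 439/10
  p_3/q_3 = 483/11
  p_4/q_4 = 41977/956
  p_5/q_5 = 42460/967
q_4 = 956 ≤ 963 < 967 = q_5, so the answer is 41977/956.

41977/956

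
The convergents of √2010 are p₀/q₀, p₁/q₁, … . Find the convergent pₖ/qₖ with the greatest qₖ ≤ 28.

269/6

√2010 = [44; 1, 4, 1, 88, …] (period length 4).
Convergents:
  p_0/q_0 = 44/1
  p_1/q_1 = 45/1
  p_2/q_2 = 224/5
  p_3/q_3 = 269/6
  p_4/q_4 = 23896/533
q_3 = 6 ≤ 28 < 533 = q_4, so the answer is 269/6.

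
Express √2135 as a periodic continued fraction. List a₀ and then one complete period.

a₀ = ⌊√2135⌋ = 46.
With m₀=0, d₀=1 and mₖ₊₁ = dₖaₖ − mₖ, dₖ₊₁ = (n − mₖ₊₁²)/dₖ, aₖ₊₁ = ⌊(a₀+mₖ₊₁)/dₖ₊₁⌋:
  k=1: m=46, d=19, a=4
  k=2: m=30, d=65, a=1
  k=3: m=35, d=14, a=5
  k=4: m=35, d=65, a=1
  k=5: m=30, d=19, a=4
  k=6: m=46, d=1, a=92
d=1 and a=2a₀=92 at k=6, so the next step gives (m, d) = (46, 19) again — its k=1 value — and the period has length 6.

[46; 4, 1, 5, 1, 4, 92]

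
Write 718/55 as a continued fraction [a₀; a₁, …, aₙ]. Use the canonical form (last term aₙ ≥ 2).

718 = 13*55 + 3
55 = 18*3 + 1
3 = 3*1 + 0  (stop)
So 718/55 = [13; 18, 3].

[13; 18, 3]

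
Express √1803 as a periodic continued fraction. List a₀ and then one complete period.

a₀ = ⌊√1803⌋ = 42.
With m₀=0, d₀=1 and mₖ₊₁ = dₖaₖ − mₖ, dₖ₊₁ = (n − mₖ₊₁²)/dₖ, aₖ₊₁ = ⌊(a₀+mₖ₊₁)/dₖ₊₁⌋:
  k=1: m=42, d=39, a=2
  k=2: m=36, d=13, a=6
  k=3: m=42, d=3, a=28
  k=4: m=42, d=13, a=6
  k=5: m=36, d=39, a=2
  k=6: m=42, d=1, a=84
d=1 and a=2a₀=84 at k=6, so the next step gives (m, d) = (42, 39) again — its k=1 value — and the period has length 6.

[42; 2, 6, 28, 6, 2, 84]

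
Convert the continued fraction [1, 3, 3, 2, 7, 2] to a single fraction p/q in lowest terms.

476/365

Using pₖ = aₖpₖ₋₁ + pₖ₋₂ and qₖ = aₖqₖ₋₁ + qₖ₋₂:
  k=0: a=1, p=1, q=1
  k=1: a=3, p=4, q=3
  k=2: a=3, p=13, q=10
  k=3: a=2, p=30, q=23
  k=4: a=7, p=223, q=171
  k=5: a=2, p=476, q=365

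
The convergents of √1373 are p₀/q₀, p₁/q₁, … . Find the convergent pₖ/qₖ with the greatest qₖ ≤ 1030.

√1373 = [37; 18, 1, 1, 18, 74, …] (period length 5).
Convergents:
  p_0/q_0 = 37/1
  p_1/q_1 = 667/18
  p_2/q_2 = 704/19
  p_3/q_3 = 1371/37
  p_4/q_4 = 25382/685
  p_5/q_5 = 1879639/50727
q_4 = 685 ≤ 1030 < 50727 = q_5, so the answer is 25382/685.

25382/685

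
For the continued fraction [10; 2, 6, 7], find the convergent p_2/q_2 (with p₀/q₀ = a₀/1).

136/13

Using pₖ = aₖpₖ₋₁ + pₖ₋₂, qₖ = aₖqₖ₋₁ + qₖ₋₂ (with p₋₁=1, p₋₂=0, q₋₁=0, q₋₂=1):
  k=0: a=10, p=10, q=1
  k=1: a=2, p=21, q=2
  k=2: a=6, p=136, q=13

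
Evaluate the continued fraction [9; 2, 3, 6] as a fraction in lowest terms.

Fold from the inside: start with 6/1.
  3 + 1/6 = 19/6
  2 + 6/19 = 44/19
  9 + 19/44 = 415/44

415/44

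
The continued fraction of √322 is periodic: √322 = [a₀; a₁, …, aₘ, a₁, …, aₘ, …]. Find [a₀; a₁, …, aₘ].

[17; 1, 16, 1, 34]

a₀ = ⌊√322⌋ = 17.
With m₀=0, d₀=1 and mₖ₊₁ = dₖaₖ − mₖ, dₖ₊₁ = (n − mₖ₊₁²)/dₖ, aₖ₊₁ = ⌊(a₀+mₖ₊₁)/dₖ₊₁⌋:
  k=1: m=17, d=33, a=1
  k=2: m=16, d=2, a=16
  k=3: m=16, d=33, a=1
  k=4: m=17, d=1, a=34
d=1 and a=2a₀=34 at k=4, so the next step gives (m, d) = (17, 33) again — its k=1 value — and the period has length 4.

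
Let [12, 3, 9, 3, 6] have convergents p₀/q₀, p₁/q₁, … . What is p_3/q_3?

Using pₖ = aₖpₖ₋₁ + pₖ₋₂, qₖ = aₖqₖ₋₁ + qₖ₋₂ (with p₋₁=1, p₋₂=0, q₋₁=0, q₋₂=1):
  k=0: a=12, p=12, q=1
  k=1: a=3, p=37, q=3
  k=2: a=9, p=345, q=28
  k=3: a=3, p=1072, q=87

1072/87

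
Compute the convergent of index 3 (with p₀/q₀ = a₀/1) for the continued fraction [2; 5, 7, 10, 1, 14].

801/365

Using pₖ = aₖpₖ₋₁ + pₖ₋₂, qₖ = aₖqₖ₋₁ + qₖ₋₂ (with p₋₁=1, p₋₂=0, q₋₁=0, q₋₂=1):
  k=0: a=2, p=2, q=1
  k=1: a=5, p=11, q=5
  k=2: a=7, p=79, q=36
  k=3: a=10, p=801, q=365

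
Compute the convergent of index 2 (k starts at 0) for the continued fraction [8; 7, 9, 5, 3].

521/64

Using pₖ = aₖpₖ₋₁ + pₖ₋₂, qₖ = aₖqₖ₋₁ + qₖ₋₂ (with p₋₁=1, p₋₂=0, q₋₁=0, q₋₂=1):
  k=0: a=8, p=8, q=1
  k=1: a=7, p=57, q=7
  k=2: a=9, p=521, q=64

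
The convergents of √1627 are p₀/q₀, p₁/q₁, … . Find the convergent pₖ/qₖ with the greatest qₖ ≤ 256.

4921/122

√1627 = [40; 2, 1, 39, 1, 2, 80, …] (period length 6).
Convergents:
  p_0/q_0 = 40/1
  p_1/q_1 = 81/2
  p_2/q_2 = 121/3
  p_3/q_3 = 4800/119
  p_4/q_4 = 4921/122
  p_5/q_5 = 14642/363
q_4 = 122 ≤ 256 < 363 = q_5, so the answer is 4921/122.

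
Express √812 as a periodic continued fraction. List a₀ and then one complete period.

[28; 2, 56]

a₀ = ⌊√812⌋ = 28.
With m₀=0, d₀=1 and mₖ₊₁ = dₖaₖ − mₖ, dₖ₊₁ = (n − mₖ₊₁²)/dₖ, aₖ₊₁ = ⌊(a₀+mₖ₊₁)/dₖ₊₁⌋:
  k=1: m=28, d=28, a=2
  k=2: m=28, d=1, a=56
d=1 and a=2a₀=56 at k=2, so the next step gives (m, d) = (28, 28) again — its k=1 value — and the period has length 2.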